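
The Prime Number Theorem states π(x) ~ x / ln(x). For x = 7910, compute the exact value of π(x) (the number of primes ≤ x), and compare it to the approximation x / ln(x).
π(7910) = 999;  x/ln(x) ≈ 881.25;  relative error ≈ 11.79%.

Directly count primes up to 7910: π(7910) = 999. The PNT approximation gives 7910/ln(7910) ≈ 7910/8.97588 ≈ 881.25. Relative error (π(x) − x/ln(x)) / π(x) ≈ 11.79%; the approximation is known to undercount slightly (Li(x) is a better estimate).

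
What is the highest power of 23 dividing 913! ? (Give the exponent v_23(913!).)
v_23(913!) = 40

Legendre's formula: v_p(n!) = Σ_{k ≥ 1} ⌊n / p^k⌋. For p = 23, n = 913, the terms are:
  ⌊913/23^1⌋ = ⌊913/23⌋ = 39
  ⌊913/23^2⌋ = ⌊913/529⌋ = 1
(the next term ⌊913/23^3⌋ = 0, terminating the sum). Summing: v_23(913!) = 39 + 1 = 40.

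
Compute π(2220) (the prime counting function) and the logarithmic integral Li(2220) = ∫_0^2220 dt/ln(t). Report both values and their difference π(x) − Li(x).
π(2220) = 330;  Li(2220) ≈ 343.55;  π(x) − Li(x) ≈ -13.55.

Direct count of primes ≤ 2220 gives π(2220) = 330. Numerical evaluation of the logarithmic integral gives Li(2220) ≈ 343.55. The difference π(x) − Li(x) ≈ -13.55 is typically negative for small/moderate x (Li(x) overestimates), though Littlewood's theorem shows this sign changes infinitely often.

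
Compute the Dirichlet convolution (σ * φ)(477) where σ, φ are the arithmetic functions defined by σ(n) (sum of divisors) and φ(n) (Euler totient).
(σ * φ)(477) = 2862

Divisors of 477: [1, 3, 9, 53, 159, 477]. For each d | 477:
  d = 1: σ(1) · φ(477/1) = 1 · 312 = 312
  d = 3: σ(3) · φ(477/3) = 4 · 104 = 416
  d = 9: σ(9) · φ(477/9) = 13 · 52 = 676
  d = 53: σ(53) · φ(477/53) = 54 · 6 = 324
  d = 159: σ(159) · φ(477/159) = 216 · 2 = 432
  d = 477: σ(477) · φ(477/477) = 702 · 1 = 702
Summing: (σ * φ)(477) = 312 + 416 + 676 + 324 + 432 + 702 = 2862.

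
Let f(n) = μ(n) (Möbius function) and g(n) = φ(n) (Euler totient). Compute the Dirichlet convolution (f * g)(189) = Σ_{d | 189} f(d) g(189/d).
(μ * φ)(189) = 60

Divisors of 189: [1, 3, 7, 9, 21, 27, 63, 189]. For each d | 189:
  d = 1: μ(1) · φ(189/1) = 1 · 108 = 108
  d = 3: μ(3) · φ(189/3) = -1 · 36 = -36
  d = 7: μ(7) · φ(189/7) = -1 · 18 = -18
  d = 9: μ(9) · φ(189/9) = 0 · 12 = 0
  d = 21: μ(21) · φ(189/21) = 1 · 6 = 6
  d = 27: μ(27) · φ(189/27) = 0 · 6 = 0
  d = 63: μ(63) · φ(189/63) = 0 · 2 = 0
  d = 189: μ(189) · φ(189/189) = 0 · 1 = 0
Summing: (μ * φ)(189) = 108 + -36 + -18 + 0 + 6 + 0 + 0 + 0 = 60.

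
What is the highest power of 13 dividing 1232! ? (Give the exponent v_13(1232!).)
v_13(1232!) = 101

Legendre's formula: v_p(n!) = Σ_{k ≥ 1} ⌊n / p^k⌋. For p = 13, n = 1232, the terms are:
  ⌊1232/13^1⌋ = ⌊1232/13⌋ = 94
  ⌊1232/13^2⌋ = ⌊1232/169⌋ = 7
(the next term ⌊1232/13^3⌋ = 0, terminating the sum). Summing: v_13(1232!) = 94 + 7 = 101.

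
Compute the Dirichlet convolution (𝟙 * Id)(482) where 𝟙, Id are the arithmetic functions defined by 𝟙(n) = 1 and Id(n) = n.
(𝟙 * Id)(482) = 726

Divisors of 482: [1, 2, 241, 482]. For each d | 482:
  d = 1: 𝟙(1) · Id(482/1) = 1 · 482 = 482
  d = 2: 𝟙(2) · Id(482/2) = 1 · 241 = 241
  d = 241: 𝟙(241) · Id(482/241) = 1 · 2 = 2
  d = 482: 𝟙(482) · Id(482/482) = 1 · 1 = 1
Summing: (𝟙 * Id)(482) = 482 + 241 + 2 + 1 = 726.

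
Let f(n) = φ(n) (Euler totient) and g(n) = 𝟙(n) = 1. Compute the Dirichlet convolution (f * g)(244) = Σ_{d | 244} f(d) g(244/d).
(φ * 𝟙)(244) = 244

Divisors of 244: [1, 2, 4, 61, 122, 244]. For each d | 244:
  d = 1: φ(1) · 𝟙(244/1) = 1 · 1 = 1
  d = 2: φ(2) · 𝟙(244/2) = 1 · 1 = 1
  d = 4: φ(4) · 𝟙(244/4) = 2 · 1 = 2
  d = 61: φ(61) · 𝟙(244/61) = 60 · 1 = 60
  d = 122: φ(122) · 𝟙(244/122) = 60 · 1 = 60
  d = 244: φ(244) · 𝟙(244/244) = 120 · 1 = 120
Summing: (φ * 𝟙)(244) = 1 + 1 + 2 + 60 + 60 + 120 = 244.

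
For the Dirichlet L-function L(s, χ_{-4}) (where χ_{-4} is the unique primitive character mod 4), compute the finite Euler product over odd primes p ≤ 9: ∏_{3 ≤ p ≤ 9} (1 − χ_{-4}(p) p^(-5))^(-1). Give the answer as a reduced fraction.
∏ = 12762815625/12811998848

The odd primes p ≤ 9 are [3, 5, 7]. For each, χ(p) = 1 if p ≡ 1 mod 4, χ(p) = −1 if p ≡ 3 mod 4. Taking (1 − χ(p)/p^5)^(-1) = p^5/(p^5 − χ(p)): (1 − (-1)/3^5)^(-1) · (1 − (1)/5^5)^(-1) · (1 − (-1)/7^5)^(-1) = 12762815625/12811998848.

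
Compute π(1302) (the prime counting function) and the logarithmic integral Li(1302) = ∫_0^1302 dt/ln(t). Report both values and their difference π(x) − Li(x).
π(1302) = 212;  Li(1302) ≈ 220.48;  π(x) − Li(x) ≈ -8.48.

Direct count of primes ≤ 1302 gives π(1302) = 212. Numerical evaluation of the logarithmic integral gives Li(1302) ≈ 220.48. The difference π(x) − Li(x) ≈ -8.48 is typically negative for small/moderate x (Li(x) overestimates), though Littlewood's theorem shows this sign changes infinitely often.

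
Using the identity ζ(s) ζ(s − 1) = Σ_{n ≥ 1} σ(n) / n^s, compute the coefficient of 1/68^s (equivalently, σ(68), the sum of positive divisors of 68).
σ(68) = 126

In the product (Σ m^0/m^s)(Σ k / k^s) = Σ (Σ_{d | n} d) / n^s, the coefficient of 1/n^s is σ(n) = Σ_{d | n} d. For n = 68, divisors are [1, 2, 4, 17, 34, 68]; summing: σ(68) = 126.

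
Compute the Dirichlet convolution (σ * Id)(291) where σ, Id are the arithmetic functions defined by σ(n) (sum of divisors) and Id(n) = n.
(σ * Id)(291) = 1365

Divisors of 291: [1, 3, 97, 291]. For each d | 291:
  d = 1: σ(1) · Id(291/1) = 1 · 291 = 291
  d = 3: σ(3) · Id(291/3) = 4 · 97 = 388
  d = 97: σ(97) · Id(291/97) = 98 · 3 = 294
  d = 291: σ(291) · Id(291/291) = 392 · 1 = 392
Summing: (σ * Id)(291) = 291 + 388 + 294 + 392 = 1365.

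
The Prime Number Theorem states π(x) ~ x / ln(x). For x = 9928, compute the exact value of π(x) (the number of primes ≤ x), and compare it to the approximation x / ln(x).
π(9928) = 1223;  x/ln(x) ≈ 1078.77;  relative error ≈ 11.79%.

Directly count primes up to 9928: π(9928) = 1223. The PNT approximation gives 9928/ln(9928) ≈ 9928/9.20311 ≈ 1078.77. Relative error (π(x) − x/ln(x)) / π(x) ≈ 11.79%; the approximation is known to undercount slightly (Li(x) is a better estimate).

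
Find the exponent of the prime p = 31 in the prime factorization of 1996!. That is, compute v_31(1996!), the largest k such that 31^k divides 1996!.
v_31(1996!) = 66

Legendre's formula: v_p(n!) = Σ_{k ≥ 1} ⌊n / p^k⌋. For p = 31, n = 1996, the terms are:
  ⌊1996/31^1⌋ = ⌊1996/31⌋ = 64
  ⌊1996/31^2⌋ = ⌊1996/961⌋ = 2
(the next term ⌊1996/31^3⌋ = 0, terminating the sum). Summing: v_31(1996!) = 64 + 2 = 66.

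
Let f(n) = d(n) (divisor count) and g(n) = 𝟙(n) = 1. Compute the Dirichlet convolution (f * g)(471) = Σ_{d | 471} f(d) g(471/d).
(d * 𝟙)(471) = 9

Divisors of 471: [1, 3, 157, 471]. For each d | 471:
  d = 1: d(1) · 𝟙(471/1) = 1 · 1 = 1
  d = 3: d(3) · 𝟙(471/3) = 2 · 1 = 2
  d = 157: d(157) · 𝟙(471/157) = 2 · 1 = 2
  d = 471: d(471) · 𝟙(471/471) = 4 · 1 = 4
Summing: (d * 𝟙)(471) = 1 + 2 + 2 + 4 = 9.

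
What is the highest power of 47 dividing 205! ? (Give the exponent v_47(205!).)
v_47(205!) = 4

Legendre's formula: v_p(n!) = Σ_{k ≥ 1} ⌊n / p^k⌋. For p = 47, n = 205, the terms are:
  ⌊205/47^1⌋ = ⌊205/47⌋ = 4
(the next term ⌊205/47^2⌋ = 0, terminating the sum). Summing: v_47(205!) = 4 = 4.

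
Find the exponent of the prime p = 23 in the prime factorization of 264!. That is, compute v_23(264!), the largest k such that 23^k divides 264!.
v_23(264!) = 11

Legendre's formula: v_p(n!) = Σ_{k ≥ 1} ⌊n / p^k⌋. For p = 23, n = 264, the terms are:
  ⌊264/23^1⌋ = ⌊264/23⌋ = 11
(the next term ⌊264/23^2⌋ = 0, terminating the sum). Summing: v_23(264!) = 11 = 11.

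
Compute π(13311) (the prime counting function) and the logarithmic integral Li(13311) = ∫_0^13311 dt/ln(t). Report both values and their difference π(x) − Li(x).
π(13311) = 1580;  Li(13311) ≈ 1599.90;  π(x) − Li(x) ≈ -19.90.

Direct count of primes ≤ 13311 gives π(13311) = 1580. Numerical evaluation of the logarithmic integral gives Li(13311) ≈ 1599.90. The difference π(x) − Li(x) ≈ -19.90 is typically negative for small/moderate x (Li(x) overestimates), though Littlewood's theorem shows this sign changes infinitely often.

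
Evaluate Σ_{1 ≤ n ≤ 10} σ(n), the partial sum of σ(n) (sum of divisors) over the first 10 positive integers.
Σ_{n ≤ 10} σ(n) = 87

Compute σ(n) for each 1 ≤ n ≤ 10: σ(1) = 1, σ(2) = 3, σ(3) = 4, σ(4) = 7, σ(5) = 6, σ(6) = 12, σ(7) = 8, σ(8) = 15, σ(9) = 13, σ(10) = 18. Summing all 10 values: 87. (Average order: Σ_{n ≤ x} σ(n) ~ (π²/12) x². For x = 10, (π²/12)·10² ≈ 82.25.)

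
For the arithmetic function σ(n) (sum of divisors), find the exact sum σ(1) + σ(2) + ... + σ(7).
Σ_{n ≤ 7} σ(n) = 41

Compute σ(n) for each 1 ≤ n ≤ 7: σ(1) = 1, σ(2) = 3, σ(3) = 4, σ(4) = 7, σ(5) = 6, σ(6) = 12, σ(7) = 8. Summing all 7 values: 41. (Average order: Σ_{n ≤ x} σ(n) ~ (π²/12) x². For x = 7, (π²/12)·7² ≈ 40.30.)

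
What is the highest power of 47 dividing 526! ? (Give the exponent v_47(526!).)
v_47(526!) = 11

Legendre's formula: v_p(n!) = Σ_{k ≥ 1} ⌊n / p^k⌋. For p = 47, n = 526, the terms are:
  ⌊526/47^1⌋ = ⌊526/47⌋ = 11
(the next term ⌊526/47^2⌋ = 0, terminating the sum). Summing: v_47(526!) = 11 = 11.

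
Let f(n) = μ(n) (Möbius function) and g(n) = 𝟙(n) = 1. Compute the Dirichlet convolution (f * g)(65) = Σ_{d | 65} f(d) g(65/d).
(μ * 𝟙)(65) = 0

Divisors of 65: [1, 5, 13, 65]. For each d | 65:
  d = 1: μ(1) · 𝟙(65/1) = 1 · 1 = 1
  d = 5: μ(5) · 𝟙(65/5) = -1 · 1 = -1
  d = 13: μ(13) · 𝟙(65/13) = -1 · 1 = -1
  d = 65: μ(65) · 𝟙(65/65) = 1 · 1 = 1
Summing: (μ * 𝟙)(65) = 1 + -1 + -1 + 1 = 0.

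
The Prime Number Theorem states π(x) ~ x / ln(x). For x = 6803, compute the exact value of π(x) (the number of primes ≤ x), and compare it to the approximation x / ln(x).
π(6803) = 876;  x/ln(x) ≈ 770.87;  relative error ≈ 12.00%.

Directly count primes up to 6803: π(6803) = 876. The PNT approximation gives 6803/ln(6803) ≈ 6803/8.82512 ≈ 770.87. Relative error (π(x) − x/ln(x)) / π(x) ≈ 12.00%; the approximation is known to undercount slightly (Li(x) is a better estimate).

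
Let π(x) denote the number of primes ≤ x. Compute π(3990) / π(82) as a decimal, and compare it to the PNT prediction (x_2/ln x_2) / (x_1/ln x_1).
π(3990)/π(82) = 550/22 ≈ 25.0000;  PNT prediction ≈ 25.8606.

π(82) = 22 and π(3990) = 550, so π(3990)/π(82) ≈ 25.0000. The PNT-predicted ratio is (3990/ln(3990)) / (82/ln(82)) ≈ 25.8606. The two agree to within a few percent, as expected.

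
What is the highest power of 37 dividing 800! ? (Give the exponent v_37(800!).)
v_37(800!) = 21

Legendre's formula: v_p(n!) = Σ_{k ≥ 1} ⌊n / p^k⌋. For p = 37, n = 800, the terms are:
  ⌊800/37^1⌋ = ⌊800/37⌋ = 21
(the next term ⌊800/37^2⌋ = 0, terminating the sum). Summing: v_37(800!) = 21 = 21.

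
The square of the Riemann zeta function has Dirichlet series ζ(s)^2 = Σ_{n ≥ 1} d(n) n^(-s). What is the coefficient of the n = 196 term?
d(196) = 9

ζ(s)^2 = (Σ 1/m^s)(Σ 1/k^s). The coefficient of 1/n^s in the product is the number of ordered pairs (m, k) with mk = n, which equals d(n). For n = 196, divisors are [1, 2, 4, 7, 14, 28, 49, 98, 196], so d(196) = 9.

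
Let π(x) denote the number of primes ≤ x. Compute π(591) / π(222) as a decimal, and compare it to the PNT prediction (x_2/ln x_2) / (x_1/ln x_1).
π(591)/π(222) = 107/47 ≈ 2.2766;  PNT prediction ≈ 2.2537.

π(222) = 47 and π(591) = 107, so π(591)/π(222) ≈ 2.2766. The PNT-predicted ratio is (591/ln(591)) / (222/ln(222)) ≈ 2.2537. The two agree to within a few percent, as expected.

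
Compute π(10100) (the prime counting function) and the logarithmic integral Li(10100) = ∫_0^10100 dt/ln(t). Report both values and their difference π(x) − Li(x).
π(10100) = 1240;  Li(10100) ≈ 1256.99;  π(x) − Li(x) ≈ -16.99.

Direct count of primes ≤ 10100 gives π(10100) = 1240. Numerical evaluation of the logarithmic integral gives Li(10100) ≈ 1256.99. The difference π(x) − Li(x) ≈ -16.99 is typically negative for small/moderate x (Li(x) overestimates), though Littlewood's theorem shows this sign changes infinitely often.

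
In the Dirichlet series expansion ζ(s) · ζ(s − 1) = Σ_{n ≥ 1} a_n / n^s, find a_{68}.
σ(68) = 126

In the product (Σ m^0/m^s)(Σ k / k^s) = Σ (Σ_{d | n} d) / n^s, the coefficient of 1/n^s is σ(n) = Σ_{d | n} d. For n = 68, divisors are [1, 2, 4, 17, 34, 68]; summing: σ(68) = 126.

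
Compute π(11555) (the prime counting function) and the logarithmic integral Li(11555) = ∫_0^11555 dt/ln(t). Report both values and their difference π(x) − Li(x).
π(11555) = 1392;  Li(11555) ≈ 1413.63;  π(x) − Li(x) ≈ -21.63.

Direct count of primes ≤ 11555 gives π(11555) = 1392. Numerical evaluation of the logarithmic integral gives Li(11555) ≈ 1413.63. The difference π(x) − Li(x) ≈ -21.63 is typically negative for small/moderate x (Li(x) overestimates), though Littlewood's theorem shows this sign changes infinitely often.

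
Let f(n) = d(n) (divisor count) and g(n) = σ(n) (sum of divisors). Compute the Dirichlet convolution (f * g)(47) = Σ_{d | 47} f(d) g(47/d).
(d * σ)(47) = 50

Divisors of 47: [1, 47]. For each d | 47:
  d = 1: d(1) · σ(47/1) = 1 · 48 = 48
  d = 47: d(47) · σ(47/47) = 2 · 1 = 2
Summing: (d * σ)(47) = 48 + 2 = 50.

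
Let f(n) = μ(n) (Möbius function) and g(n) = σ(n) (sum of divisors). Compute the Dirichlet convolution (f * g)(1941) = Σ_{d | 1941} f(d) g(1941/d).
(μ * σ)(1941) = 1941

Divisors of 1941: [1, 3, 647, 1941]. For each d | 1941:
  d = 1: μ(1) · σ(1941/1) = 1 · 2592 = 2592
  d = 3: μ(3) · σ(1941/3) = -1 · 648 = -648
  d = 647: μ(647) · σ(1941/647) = -1 · 4 = -4
  d = 1941: μ(1941) · σ(1941/1941) = 1 · 1 = 1
Summing: (μ * σ)(1941) = 2592 + -648 + -4 + 1 = 1941.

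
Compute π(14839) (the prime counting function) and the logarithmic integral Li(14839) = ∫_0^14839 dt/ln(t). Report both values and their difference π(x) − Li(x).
π(14839) = 1738;  Li(14839) ≈ 1759.87;  π(x) − Li(x) ≈ -21.87.

Direct count of primes ≤ 14839 gives π(14839) = 1738. Numerical evaluation of the logarithmic integral gives Li(14839) ≈ 1759.87. The difference π(x) − Li(x) ≈ -21.87 is typically negative for small/moderate x (Li(x) overestimates), though Littlewood's theorem shows this sign changes infinitely often.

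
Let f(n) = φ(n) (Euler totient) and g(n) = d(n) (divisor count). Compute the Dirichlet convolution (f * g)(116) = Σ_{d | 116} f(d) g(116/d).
(φ * d)(116) = 210

Divisors of 116: [1, 2, 4, 29, 58, 116]. For each d | 116:
  d = 1: φ(1) · d(116/1) = 1 · 6 = 6
  d = 2: φ(2) · d(116/2) = 1 · 4 = 4
  d = 4: φ(4) · d(116/4) = 2 · 2 = 4
  d = 29: φ(29) · d(116/29) = 28 · 3 = 84
  d = 58: φ(58) · d(116/58) = 28 · 2 = 56
  d = 116: φ(116) · d(116/116) = 56 · 1 = 56
Summing: (φ * d)(116) = 6 + 4 + 4 + 84 + 56 + 56 = 210.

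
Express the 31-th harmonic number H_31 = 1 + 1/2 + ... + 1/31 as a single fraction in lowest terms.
H_31 = 290774257297357/72201776446800

Direct summation: H_31 = 1 + 1/2 + ... + 1/31. The least common denominator is lcm(1, ..., 31) = 72201776446800; over this denominator the numerator is 72201776446800 + 36100888223400 + 24067258815600 + 18050444111700 + 14440355289360 + 12033629407800 + 10314539492400 + 9025222055850 + 8022419605200 + 7220177644680 + 6563797858800 + 6016814703900 + 5553982803600 + 5157269746200 + 4813451763120 + 4512611027925 + 4247163320400 + 4011209802600 + 3800093497200 + 3610088822340 + 3438179830800 + 3281898929400 + 3139207671600 + 3008407351950 + 2888071057872 + 2776991401800 + 2674139868400 + 2578634873100 + 2489716429200 + 2406725881560 + 2329089562800 = 290774257297357, so H_31 = 290774257297357/72201776446800 (already in lowest terms) ≈ 4.02725. (The PNT-adjacent estimate ln(31) + γ ≈ 4.01120 matches within O(1/n).)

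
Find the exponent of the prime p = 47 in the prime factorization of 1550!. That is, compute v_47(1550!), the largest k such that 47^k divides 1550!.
v_47(1550!) = 32

Legendre's formula: v_p(n!) = Σ_{k ≥ 1} ⌊n / p^k⌋. For p = 47, n = 1550, the terms are:
  ⌊1550/47^1⌋ = ⌊1550/47⌋ = 32
(the next term ⌊1550/47^2⌋ = 0, terminating the sum). Summing: v_47(1550!) = 32 = 32.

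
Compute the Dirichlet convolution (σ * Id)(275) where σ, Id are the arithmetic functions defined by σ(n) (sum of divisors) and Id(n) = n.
(σ * Id)(275) = 1978

Divisors of 275: [1, 5, 11, 25, 55, 275]. For each d | 275:
  d = 1: σ(1) · Id(275/1) = 1 · 275 = 275
  d = 5: σ(5) · Id(275/5) = 6 · 55 = 330
  d = 11: σ(11) · Id(275/11) = 12 · 25 = 300
  d = 25: σ(25) · Id(275/25) = 31 · 11 = 341
  d = 55: σ(55) · Id(275/55) = 72 · 5 = 360
  d = 275: σ(275) · Id(275/275) = 372 · 1 = 372
Summing: (σ * Id)(275) = 275 + 330 + 300 + 341 + 360 + 372 = 1978.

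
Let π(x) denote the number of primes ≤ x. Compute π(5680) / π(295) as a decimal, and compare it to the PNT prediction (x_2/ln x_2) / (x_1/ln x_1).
π(5680)/π(295) = 747/62 ≈ 12.0484;  PNT prediction ≈ 12.6665.

π(295) = 62 and π(5680) = 747, so π(5680)/π(295) ≈ 12.0484. The PNT-predicted ratio is (5680/ln(5680)) / (295/ln(295)) ≈ 12.6665. The two agree to within a few percent, as expected.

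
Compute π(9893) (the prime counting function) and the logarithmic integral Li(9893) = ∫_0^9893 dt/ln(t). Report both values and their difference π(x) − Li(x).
π(9893) = 1220;  Li(9893) ≈ 1234.51;  π(x) − Li(x) ≈ -14.51.

Direct count of primes ≤ 9893 gives π(9893) = 1220. Numerical evaluation of the logarithmic integral gives Li(9893) ≈ 1234.51. The difference π(x) − Li(x) ≈ -14.51 is typically negative for small/moderate x (Li(x) overestimates), though Littlewood's theorem shows this sign changes infinitely often.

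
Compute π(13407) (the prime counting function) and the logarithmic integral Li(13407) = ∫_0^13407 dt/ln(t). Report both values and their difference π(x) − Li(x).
π(13407) = 1589;  Li(13407) ≈ 1610.00;  π(x) − Li(x) ≈ -21.00.

Direct count of primes ≤ 13407 gives π(13407) = 1589. Numerical evaluation of the logarithmic integral gives Li(13407) ≈ 1610.00. The difference π(x) − Li(x) ≈ -21.00 is typically negative for small/moderate x (Li(x) overestimates), though Littlewood's theorem shows this sign changes infinitely often.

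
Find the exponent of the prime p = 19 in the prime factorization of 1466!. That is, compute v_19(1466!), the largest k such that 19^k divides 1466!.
v_19(1466!) = 81

Legendre's formula: v_p(n!) = Σ_{k ≥ 1} ⌊n / p^k⌋. For p = 19, n = 1466, the terms are:
  ⌊1466/19^1⌋ = ⌊1466/19⌋ = 77
  ⌊1466/19^2⌋ = ⌊1466/361⌋ = 4
(the next term ⌊1466/19^3⌋ = 0, terminating the sum). Summing: v_19(1466!) = 77 + 4 = 81.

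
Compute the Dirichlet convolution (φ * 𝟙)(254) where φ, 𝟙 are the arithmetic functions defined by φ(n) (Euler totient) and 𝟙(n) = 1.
(φ * 𝟙)(254) = 254

Divisors of 254: [1, 2, 127, 254]. For each d | 254:
  d = 1: φ(1) · 𝟙(254/1) = 1 · 1 = 1
  d = 2: φ(2) · 𝟙(254/2) = 1 · 1 = 1
  d = 127: φ(127) · 𝟙(254/127) = 126 · 1 = 126
  d = 254: φ(254) · 𝟙(254/254) = 126 · 1 = 126
Summing: (φ * 𝟙)(254) = 1 + 1 + 126 + 126 = 254.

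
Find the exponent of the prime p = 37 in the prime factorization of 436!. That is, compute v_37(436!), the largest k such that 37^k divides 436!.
v_37(436!) = 11

Legendre's formula: v_p(n!) = Σ_{k ≥ 1} ⌊n / p^k⌋. For p = 37, n = 436, the terms are:
  ⌊436/37^1⌋ = ⌊436/37⌋ = 11
(the next term ⌊436/37^2⌋ = 0, terminating the sum). Summing: v_37(436!) = 11 = 11.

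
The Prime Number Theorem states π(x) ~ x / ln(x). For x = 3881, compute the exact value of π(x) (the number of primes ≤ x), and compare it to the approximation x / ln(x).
π(3881) = 538;  x/ln(x) ≈ 469.64;  relative error ≈ 12.71%.

Directly count primes up to 3881: π(3881) = 538. The PNT approximation gives 3881/ln(3881) ≈ 3881/8.26385 ≈ 469.64. Relative error (π(x) − x/ln(x)) / π(x) ≈ 12.71%; the approximation is known to undercount slightly (Li(x) is a better estimate).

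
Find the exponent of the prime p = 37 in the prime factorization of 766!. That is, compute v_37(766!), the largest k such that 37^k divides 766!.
v_37(766!) = 20

Legendre's formula: v_p(n!) = Σ_{k ≥ 1} ⌊n / p^k⌋. For p = 37, n = 766, the terms are:
  ⌊766/37^1⌋ = ⌊766/37⌋ = 20
(the next term ⌊766/37^2⌋ = 0, terminating the sum). Summing: v_37(766!) = 20 = 20.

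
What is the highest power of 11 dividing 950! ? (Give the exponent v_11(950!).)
v_11(950!) = 93

Legendre's formula: v_p(n!) = Σ_{k ≥ 1} ⌊n / p^k⌋. For p = 11, n = 950, the terms are:
  ⌊950/11^1⌋ = ⌊950/11⌋ = 86
  ⌊950/11^2⌋ = ⌊950/121⌋ = 7
(the next term ⌊950/11^3⌋ = 0, terminating the sum). Summing: v_11(950!) = 86 + 7 = 93.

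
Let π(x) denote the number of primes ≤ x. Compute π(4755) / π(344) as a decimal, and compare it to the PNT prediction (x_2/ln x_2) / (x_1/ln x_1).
π(4755)/π(344) = 640/68 ≈ 9.4118;  PNT prediction ≈ 9.5351.

π(344) = 68 and π(4755) = 640, so π(4755)/π(344) ≈ 9.4118. The PNT-predicted ratio is (4755/ln(4755)) / (344/ln(344)) ≈ 9.5351. The two agree to within a few percent, as expected.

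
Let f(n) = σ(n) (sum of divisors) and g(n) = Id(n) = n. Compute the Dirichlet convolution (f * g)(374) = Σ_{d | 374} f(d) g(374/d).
(σ * Id)(374) = 4025

Divisors of 374: [1, 2, 11, 17, 22, 34, 187, 374]. For each d | 374:
  d = 1: σ(1) · Id(374/1) = 1 · 374 = 374
  d = 2: σ(2) · Id(374/2) = 3 · 187 = 561
  d = 11: σ(11) · Id(374/11) = 12 · 34 = 408
  d = 17: σ(17) · Id(374/17) = 18 · 22 = 396
  d = 22: σ(22) · Id(374/22) = 36 · 17 = 612
  d = 34: σ(34) · Id(374/34) = 54 · 11 = 594
  d = 187: σ(187) · Id(374/187) = 216 · 2 = 432
  d = 374: σ(374) · Id(374/374) = 648 · 1 = 648
Summing: (σ * Id)(374) = 374 + 561 + 408 + 396 + 612 + 594 + 432 + 648 = 4025.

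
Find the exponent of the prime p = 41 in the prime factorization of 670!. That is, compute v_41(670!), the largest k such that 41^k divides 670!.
v_41(670!) = 16

Legendre's formula: v_p(n!) = Σ_{k ≥ 1} ⌊n / p^k⌋. For p = 41, n = 670, the terms are:
  ⌊670/41^1⌋ = ⌊670/41⌋ = 16
(the next term ⌊670/41^2⌋ = 0, terminating the sum). Summing: v_41(670!) = 16 = 16.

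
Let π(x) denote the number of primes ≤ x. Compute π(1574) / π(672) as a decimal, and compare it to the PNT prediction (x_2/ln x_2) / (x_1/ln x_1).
π(1574)/π(672) = 248/121 ≈ 2.0496;  PNT prediction ≈ 2.0715.

π(672) = 121 and π(1574) = 248, so π(1574)/π(672) ≈ 2.0496. The PNT-predicted ratio is (1574/ln(1574)) / (672/ln(672)) ≈ 2.0715. The two agree to within a few percent, as expected.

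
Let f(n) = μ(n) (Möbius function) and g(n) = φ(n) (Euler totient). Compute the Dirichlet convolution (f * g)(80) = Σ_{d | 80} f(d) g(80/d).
(μ * φ)(80) = 12

Divisors of 80: [1, 2, 4, 5, 8, 10, 16, 20, 40, 80]. For each d | 80:
  d = 1: μ(1) · φ(80/1) = 1 · 32 = 32
  d = 2: μ(2) · φ(80/2) = -1 · 16 = -16
  d = 4: μ(4) · φ(80/4) = 0 · 8 = 0
  d = 5: μ(5) · φ(80/5) = -1 · 8 = -8
  d = 8: μ(8) · φ(80/8) = 0 · 4 = 0
  d = 10: μ(10) · φ(80/10) = 1 · 4 = 4
  d = 16: μ(16) · φ(80/16) = 0 · 4 = 0
  d = 20: μ(20) · φ(80/20) = 0 · 2 = 0
  d = 40: μ(40) · φ(80/40) = 0 · 1 = 0
  d = 80: μ(80) · φ(80/80) = 0 · 1 = 0
Summing: (μ * φ)(80) = 32 + -16 + 0 + -8 + 0 + 4 + 0 + 0 + 0 + 0 = 12.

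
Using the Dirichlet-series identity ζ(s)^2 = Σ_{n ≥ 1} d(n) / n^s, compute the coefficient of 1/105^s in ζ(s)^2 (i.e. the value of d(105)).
d(105) = 8

ζ(s)^2 = (Σ 1/m^s)(Σ 1/k^s). The coefficient of 1/n^s in the product is the number of ordered pairs (m, k) with mk = n, which equals d(n). For n = 105, divisors are [1, 3, 5, 7, 15, 21, 35, 105], so d(105) = 8.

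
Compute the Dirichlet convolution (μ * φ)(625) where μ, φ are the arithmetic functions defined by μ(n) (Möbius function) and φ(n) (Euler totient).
(μ * φ)(625) = 400

Divisors of 625: [1, 5, 25, 125, 625]. For each d | 625:
  d = 1: μ(1) · φ(625/1) = 1 · 500 = 500
  d = 5: μ(5) · φ(625/5) = -1 · 100 = -100
  d = 25: μ(25) · φ(625/25) = 0 · 20 = 0
  d = 125: μ(125) · φ(625/125) = 0 · 4 = 0
  d = 625: μ(625) · φ(625/625) = 0 · 1 = 0
Summing: (μ * φ)(625) = 500 + -100 + 0 + 0 + 0 = 400.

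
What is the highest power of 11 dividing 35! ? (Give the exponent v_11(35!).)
v_11(35!) = 3

Legendre's formula: v_p(n!) = Σ_{k ≥ 1} ⌊n / p^k⌋. For p = 11, n = 35, the terms are:
  ⌊35/11^1⌋ = ⌊35/11⌋ = 3
(the next term ⌊35/11^2⌋ = 0, terminating the sum). Summing: v_11(35!) = 3 = 3.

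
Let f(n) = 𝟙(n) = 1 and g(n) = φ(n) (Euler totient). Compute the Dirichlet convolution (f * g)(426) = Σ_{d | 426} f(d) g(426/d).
(𝟙 * φ)(426) = 426

Divisors of 426: [1, 2, 3, 6, 71, 142, 213, 426]. For each d | 426:
  d = 1: 𝟙(1) · φ(426/1) = 1 · 140 = 140
  d = 2: 𝟙(2) · φ(426/2) = 1 · 140 = 140
  d = 3: 𝟙(3) · φ(426/3) = 1 · 70 = 70
  d = 6: 𝟙(6) · φ(426/6) = 1 · 70 = 70
  d = 71: 𝟙(71) · φ(426/71) = 1 · 2 = 2
  d = 142: 𝟙(142) · φ(426/142) = 1 · 2 = 2
  d = 213: 𝟙(213) · φ(426/213) = 1 · 1 = 1
  d = 426: 𝟙(426) · φ(426/426) = 1 · 1 = 1
Summing: (𝟙 * φ)(426) = 140 + 140 + 70 + 70 + 2 + 2 + 1 + 1 = 426.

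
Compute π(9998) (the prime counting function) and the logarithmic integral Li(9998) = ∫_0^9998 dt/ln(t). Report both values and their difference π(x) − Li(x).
π(9998) = 1229;  Li(9998) ≈ 1245.92;  π(x) − Li(x) ≈ -16.92.

Direct count of primes ≤ 9998 gives π(9998) = 1229. Numerical evaluation of the logarithmic integral gives Li(9998) ≈ 1245.92. The difference π(x) − Li(x) ≈ -16.92 is typically negative for small/moderate x (Li(x) overestimates), though Littlewood's theorem shows this sign changes infinitely often.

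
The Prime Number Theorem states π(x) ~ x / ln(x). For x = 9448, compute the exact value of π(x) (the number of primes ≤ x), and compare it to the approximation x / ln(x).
π(9448) = 1170;  x/ln(x) ≈ 1032.17;  relative error ≈ 11.78%.

Directly count primes up to 9448: π(9448) = 1170. The PNT approximation gives 9448/ln(9448) ≈ 9448/9.15356 ≈ 1032.17. Relative error (π(x) − x/ln(x)) / π(x) ≈ 11.78%; the approximation is known to undercount slightly (Li(x) is a better estimate).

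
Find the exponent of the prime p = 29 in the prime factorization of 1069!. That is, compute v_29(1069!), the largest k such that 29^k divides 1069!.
v_29(1069!) = 37

Legendre's formula: v_p(n!) = Σ_{k ≥ 1} ⌊n / p^k⌋. For p = 29, n = 1069, the terms are:
  ⌊1069/29^1⌋ = ⌊1069/29⌋ = 36
  ⌊1069/29^2⌋ = ⌊1069/841⌋ = 1
(the next term ⌊1069/29^3⌋ = 0, terminating the sum). Summing: v_29(1069!) = 36 + 1 = 37.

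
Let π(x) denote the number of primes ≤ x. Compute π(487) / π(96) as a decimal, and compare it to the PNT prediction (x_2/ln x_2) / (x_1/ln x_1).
π(487)/π(96) = 93/24 ≈ 3.8750;  PNT prediction ≈ 3.7417.

π(96) = 24 and π(487) = 93, so π(487)/π(96) ≈ 3.8750. The PNT-predicted ratio is (487/ln(487)) / (96/ln(96)) ≈ 3.7417. The two agree to within a few percent, as expected.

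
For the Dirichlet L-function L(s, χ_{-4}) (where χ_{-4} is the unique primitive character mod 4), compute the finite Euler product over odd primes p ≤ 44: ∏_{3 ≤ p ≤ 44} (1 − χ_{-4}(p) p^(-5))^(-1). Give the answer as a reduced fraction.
∏ = 32740559305695385712389870979185370874149053476477367448414215/32866839245274949258617282425703153368289421339680491851218944

The odd primes p ≤ 44 are [3, 5, 7, 11, 13, 17, 19, 23, 29, 31, 37, 41, 43]. For each, χ(p) = 1 if p ≡ 1 mod 4, χ(p) = −1 if p ≡ 3 mod 4. Taking (1 − χ(p)/p^5)^(-1) = p^5/(p^5 − χ(p)): (1 − (-1)/3^5)^(-1) · (1 − (1)/5^5)^(-1) · (1 − (-1)/7^5)^(-1) · (1 − (-1)/11^5)^(-1) · (1 − (1)/13^5)^(-1) · (1 − (1)/17^5)^(-1) · (1 − (-1)/19^5)^(-1) · (1 − (-1)/23^5)^(-1) · (1 − (1)/29^5)^(-1) · (1 − (-1)/31^5)^(-1) · (1 − (1)/37^5)^(-1) · (1 − (1)/41^5)^(-1) · (1 − (-1)/43^5)^(-1) = 32740559305695385712389870979185370874149053476477367448414215/32866839245274949258617282425703153368289421339680491851218944.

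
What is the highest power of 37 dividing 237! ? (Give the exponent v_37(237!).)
v_37(237!) = 6

Legendre's formula: v_p(n!) = Σ_{k ≥ 1} ⌊n / p^k⌋. For p = 37, n = 237, the terms are:
  ⌊237/37^1⌋ = ⌊237/37⌋ = 6
(the next term ⌊237/37^2⌋ = 0, terminating the sum). Summing: v_37(237!) = 6 = 6.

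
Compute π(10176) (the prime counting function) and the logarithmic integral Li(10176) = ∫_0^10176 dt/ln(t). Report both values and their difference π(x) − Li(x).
π(10176) = 1249;  Li(10176) ≈ 1265.23;  π(x) − Li(x) ≈ -16.23.

Direct count of primes ≤ 10176 gives π(10176) = 1249. Numerical evaluation of the logarithmic integral gives Li(10176) ≈ 1265.23. The difference π(x) − Li(x) ≈ -16.23 is typically negative for small/moderate x (Li(x) overestimates), though Littlewood's theorem shows this sign changes infinitely often.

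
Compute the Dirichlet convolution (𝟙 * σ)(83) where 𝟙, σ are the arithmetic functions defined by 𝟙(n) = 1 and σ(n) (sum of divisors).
(𝟙 * σ)(83) = 85

Divisors of 83: [1, 83]. For each d | 83:
  d = 1: 𝟙(1) · σ(83/1) = 1 · 84 = 84
  d = 83: 𝟙(83) · σ(83/83) = 1 · 1 = 1
Summing: (𝟙 * σ)(83) = 84 + 1 = 85.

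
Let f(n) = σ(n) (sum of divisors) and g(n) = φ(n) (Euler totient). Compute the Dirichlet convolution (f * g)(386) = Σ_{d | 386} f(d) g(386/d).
(σ * φ)(386) = 1544

Divisors of 386: [1, 2, 193, 386]. For each d | 386:
  d = 1: σ(1) · φ(386/1) = 1 · 192 = 192
  d = 2: σ(2) · φ(386/2) = 3 · 192 = 576
  d = 193: σ(193) · φ(386/193) = 194 · 1 = 194
  d = 386: σ(386) · φ(386/386) = 582 · 1 = 582
Summing: (σ * φ)(386) = 192 + 576 + 194 + 582 = 1544.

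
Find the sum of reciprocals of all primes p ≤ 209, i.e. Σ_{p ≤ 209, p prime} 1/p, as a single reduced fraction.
Σ 1/p = 15202313841027497739047080375538859939135227730139536997746371469607707132833646367/7799922041683461553249199106329813876687996789903550945093032474868511536164700810

π(209) = 46, so the primes ≤ 209 are [2, 3, 5, 7, 11, 13, 17, 19, 23, 29, 31, 37, 41, 43, 47, 53, 59, 61, 67, 71, 73, 79, 83, 89, 97, 101, 103, 107, 109, 113, 127, 131, 137, 139, 149, 151, 157, 163, 167, 173, 179, 181, 191, 193, 197, 199]. Summing 1/p over these primes: 15202313841027497739047080375538859939135227730139536997746371469607707132833646367/7799922041683461553249199106329813876687996789903550945093032474868511536164700810 ≈ 1.9490. Mertens estimate ln ln(209) + 0.2615 ≈ 1.9372.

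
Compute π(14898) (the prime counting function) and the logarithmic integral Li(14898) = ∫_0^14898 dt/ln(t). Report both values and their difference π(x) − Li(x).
π(14898) = 1746;  Li(14898) ≈ 1766.01;  π(x) − Li(x) ≈ -20.01.

Direct count of primes ≤ 14898 gives π(14898) = 1746. Numerical evaluation of the logarithmic integral gives Li(14898) ≈ 1766.01. The difference π(x) − Li(x) ≈ -20.01 is typically negative for small/moderate x (Li(x) overestimates), though Littlewood's theorem shows this sign changes infinitely often.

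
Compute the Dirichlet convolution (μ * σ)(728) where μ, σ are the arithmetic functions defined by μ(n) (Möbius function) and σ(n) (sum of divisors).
(μ * σ)(728) = 728

Divisors of 728: [1, 2, 4, 7, 8, 13, 14, 26, 28, 52, 56, 91, 104, 182, 364, 728]. For each d | 728:
  d = 1: μ(1) · σ(728/1) = 1 · 1680 = 1680
  d = 2: μ(2) · σ(728/2) = -1 · 784 = -784
  d = 4: μ(4) · σ(728/4) = 0 · 336 = 0
  d = 7: μ(7) · σ(728/7) = -1 · 210 = -210
  d = 8: μ(8) · σ(728/8) = 0 · 112 = 0
  d = 13: μ(13) · σ(728/13) = -1 · 120 = -120
  d = 14: μ(14) · σ(728/14) = 1 · 98 = 98
  d = 26: μ(26) · σ(728/26) = 1 · 56 = 56
  d = 28: μ(28) · σ(728/28) = 0 · 42 = 0
  d = 52: μ(52) · σ(728/52) = 0 · 24 = 0
  d = 56: μ(56) · σ(728/56) = 0 · 14 = 0
  d = 91: μ(91) · σ(728/91) = 1 · 15 = 15
  d = 104: μ(104) · σ(728/104) = 0 · 8 = 0
  d = 182: μ(182) · σ(728/182) = -1 · 7 = -7
  d = 364: μ(364) · σ(728/364) = 0 · 3 = 0
  d = 728: μ(728) · σ(728/728) = 0 · 1 = 0
Summing: (μ * σ)(728) = 1680 + -784 + 0 + -210 + 0 + -120 + 98 + 56 + 0 + 0 + 0 + 15 + 0 + -7 + 0 + 0 = 728.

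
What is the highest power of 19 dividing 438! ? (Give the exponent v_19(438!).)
v_19(438!) = 24

Legendre's formula: v_p(n!) = Σ_{k ≥ 1} ⌊n / p^k⌋. For p = 19, n = 438, the terms are:
  ⌊438/19^1⌋ = ⌊438/19⌋ = 23
  ⌊438/19^2⌋ = ⌊438/361⌋ = 1
(the next term ⌊438/19^3⌋ = 0, terminating the sum). Summing: v_19(438!) = 23 + 1 = 24.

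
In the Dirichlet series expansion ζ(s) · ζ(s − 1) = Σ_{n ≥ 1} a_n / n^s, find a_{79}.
σ(79) = 80

In the product (Σ m^0/m^s)(Σ k / k^s) = Σ (Σ_{d | n} d) / n^s, the coefficient of 1/n^s is σ(n) = Σ_{d | n} d. For n = 79, divisors are [1, 79]; summing: σ(79) = 80.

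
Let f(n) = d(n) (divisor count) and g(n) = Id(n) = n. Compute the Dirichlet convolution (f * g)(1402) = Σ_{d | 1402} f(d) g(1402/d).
(d * Id)(1402) = 2812

Divisors of 1402: [1, 2, 701, 1402]. For each d | 1402:
  d = 1: d(1) · Id(1402/1) = 1 · 1402 = 1402
  d = 2: d(2) · Id(1402/2) = 2 · 701 = 1402
  d = 701: d(701) · Id(1402/701) = 2 · 2 = 4
  d = 1402: d(1402) · Id(1402/1402) = 4 · 1 = 4
Summing: (d * Id)(1402) = 1402 + 1402 + 4 + 4 = 2812.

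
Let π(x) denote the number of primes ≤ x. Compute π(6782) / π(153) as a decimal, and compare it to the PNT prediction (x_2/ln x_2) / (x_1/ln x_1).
π(6782)/π(153) = 873/36 ≈ 24.2500;  PNT prediction ≈ 25.2757.

π(153) = 36 and π(6782) = 873, so π(6782)/π(153) ≈ 24.2500. The PNT-predicted ratio is (6782/ln(6782)) / (153/ln(153)) ≈ 25.2757. The two agree to within a few percent, as expected.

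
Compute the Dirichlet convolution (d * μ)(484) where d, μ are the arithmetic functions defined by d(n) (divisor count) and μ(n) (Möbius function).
(d * μ)(484) = 1

Divisors of 484: [1, 2, 4, 11, 22, 44, 121, 242, 484]. For each d | 484:
  d = 1: d(1) · μ(484/1) = 1 · 0 = 0
  d = 2: d(2) · μ(484/2) = 2 · 0 = 0
  d = 4: d(4) · μ(484/4) = 3 · 0 = 0
  d = 11: d(11) · μ(484/11) = 2 · 0 = 0
  d = 22: d(22) · μ(484/22) = 4 · 1 = 4
  d = 44: d(44) · μ(484/44) = 6 · -1 = -6
  d = 121: d(121) · μ(484/121) = 3 · 0 = 0
  d = 242: d(242) · μ(484/242) = 6 · -1 = -6
  d = 484: d(484) · μ(484/484) = 9 · 1 = 9
Summing: (d * μ)(484) = 0 + 0 + 0 + 0 + 4 + -6 + 0 + -6 + 9 = 1.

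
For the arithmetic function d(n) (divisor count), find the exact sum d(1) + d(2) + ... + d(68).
Σ_{n ≤ 68} d(n) = 300

Compute d(n) for each 1 ≤ n ≤ 68: d(1) = 1, d(2) = 2, d(3) = 2, d(4) = 3, d(5) = 2, d(6) = 4, d(7) = 2, d(8) = 4, d(9) = 3, d(10) = 4, d(11) = 2, d(12) = 6, d(13) = 2, d(14) = 4, d(15) = 4, d(16) = 5, d(17) = 2, d(18) = 6, d(19) = 2, d(20) = 6, d(21) = 4, d(22) = 4, d(23) = 2, d(24) = 8, d(25) = 3, d(26) = 4, d(27) = 4, d(28) = 6, d(29) = 2, d(30) = 8, d(31) = 2, d(32) = 6, d(33) = 4, d(34) = 4, d(35) = 4, d(36) = 9, d(37) = 2, d(38) = 4, d(39) = 4, d(40) = 8, d(41) = 2, d(42) = 8, d(43) = 2, d(44) = 6, d(45) = 6, d(46) = 4, d(47) = 2, d(48) = 10, d(49) = 3, d(50) = 6, d(51) = 4, d(52) = 6, d(53) = 2, d(54) = 8, d(55) = 4, d(56) = 8, d(57) = 4, d(58) = 4, d(59) = 2, d(60) = 12, d(61) = 2, d(62) = 4, d(63) = 6, d(64) = 7, d(65) = 4, d(66) = 8, d(67) = 2, d(68) = 6. Summing all 68 values: 300. (Dirichlet's divisor formula: Σ_{n ≤ x} d(n) = x ln(x) + (2γ − 1) x + O(√x). For x = 68, the asymptotic estimate is ≈ 297.43.)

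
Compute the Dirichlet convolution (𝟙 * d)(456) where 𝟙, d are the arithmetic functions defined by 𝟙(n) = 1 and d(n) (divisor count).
(𝟙 * d)(456) = 90

Divisors of 456: [1, 2, 3, 4, 6, 8, 12, 19, 24, 38, 57, 76, 114, 152, 228, 456]. For each d | 456:
  d = 1: 𝟙(1) · d(456/1) = 1 · 16 = 16
  d = 2: 𝟙(2) · d(456/2) = 1 · 12 = 12
  d = 3: 𝟙(3) · d(456/3) = 1 · 8 = 8
  d = 4: 𝟙(4) · d(456/4) = 1 · 8 = 8
  d = 6: 𝟙(6) · d(456/6) = 1 · 6 = 6
  d = 8: 𝟙(8) · d(456/8) = 1 · 4 = 4
  d = 12: 𝟙(12) · d(456/12) = 1 · 4 = 4
  d = 19: 𝟙(19) · d(456/19) = 1 · 8 = 8
  d = 24: 𝟙(24) · d(456/24) = 1 · 2 = 2
  d = 38: 𝟙(38) · d(456/38) = 1 · 6 = 6
  d = 57: 𝟙(57) · d(456/57) = 1 · 4 = 4
  d = 76: 𝟙(76) · d(456/76) = 1 · 4 = 4
  d = 114: 𝟙(114) · d(456/114) = 1 · 3 = 3
  d = 152: 𝟙(152) · d(456/152) = 1 · 2 = 2
  d = 228: 𝟙(228) · d(456/228) = 1 · 2 = 2
  d = 456: 𝟙(456) · d(456/456) = 1 · 1 = 1
Summing: (𝟙 * d)(456) = 16 + 12 + 8 + 8 + 6 + 4 + 4 + 8 + 2 + 6 + 4 + 4 + 3 + 2 + 2 + 1 = 90.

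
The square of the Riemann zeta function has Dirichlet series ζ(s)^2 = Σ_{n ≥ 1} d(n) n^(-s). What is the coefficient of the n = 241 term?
d(241) = 2

ζ(s)^2 = (Σ 1/m^s)(Σ 1/k^s). The coefficient of 1/n^s in the product is the number of ordered pairs (m, k) with mk = n, which equals d(n). For n = 241, divisors are [1, 241], so d(241) = 2.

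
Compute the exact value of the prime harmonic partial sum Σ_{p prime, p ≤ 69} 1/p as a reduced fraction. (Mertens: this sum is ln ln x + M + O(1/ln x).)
Σ 1/p = 13585328068403621603022853/7858321551080267055879090

π(69) = 19, so the primes ≤ 69 are [2, 3, 5, 7, 11, 13, 17, 19, 23, 29, 31, 37, 41, 43, 47, 53, 59, 61, 67]. Summing 1/p over these primes: 13585328068403621603022853/7858321551080267055879090 ≈ 1.7288. Mertens estimate ln ln(69) + 0.2615 ≈ 1.7047.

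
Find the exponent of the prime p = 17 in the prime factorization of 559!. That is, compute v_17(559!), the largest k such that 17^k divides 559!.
v_17(559!) = 33

Legendre's formula: v_p(n!) = Σ_{k ≥ 1} ⌊n / p^k⌋. For p = 17, n = 559, the terms are:
  ⌊559/17^1⌋ = ⌊559/17⌋ = 32
  ⌊559/17^2⌋ = ⌊559/289⌋ = 1
(the next term ⌊559/17^3⌋ = 0, terminating the sum). Summing: v_17(559!) = 32 + 1 = 33.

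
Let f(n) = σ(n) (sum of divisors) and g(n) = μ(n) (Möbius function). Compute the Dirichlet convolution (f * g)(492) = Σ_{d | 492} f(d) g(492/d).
(σ * μ)(492) = 492

Divisors of 492: [1, 2, 3, 4, 6, 12, 41, 82, 123, 164, 246, 492]. For each d | 492:
  d = 1: σ(1) · μ(492/1) = 1 · 0 = 0
  d = 2: σ(2) · μ(492/2) = 3 · -1 = -3
  d = 3: σ(3) · μ(492/3) = 4 · 0 = 0
  d = 4: σ(4) · μ(492/4) = 7 · 1 = 7
  d = 6: σ(6) · μ(492/6) = 12 · 1 = 12
  d = 12: σ(12) · μ(492/12) = 28 · -1 = -28
  d = 41: σ(41) · μ(492/41) = 42 · 0 = 0
  d = 82: σ(82) · μ(492/82) = 126 · 1 = 126
  d = 123: σ(123) · μ(492/123) = 168 · 0 = 0
  d = 164: σ(164) · μ(492/164) = 294 · -1 = -294
  d = 246: σ(246) · μ(492/246) = 504 · -1 = -504
  d = 492: σ(492) · μ(492/492) = 1176 · 1 = 1176
Summing: (σ * μ)(492) = 0 + -3 + 0 + 7 + 12 + -28 + 0 + 126 + 0 + -294 + -504 + 1176 = 492.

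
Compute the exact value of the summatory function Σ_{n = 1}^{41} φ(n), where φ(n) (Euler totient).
Σ_{n ≤ 41} φ(n) = 530

Compute φ(n) for each 1 ≤ n ≤ 41: φ(1) = 1, φ(2) = 1, φ(3) = 2, φ(4) = 2, φ(5) = 4, φ(6) = 2, φ(7) = 6, φ(8) = 4, φ(9) = 6, φ(10) = 4, φ(11) = 10, φ(12) = 4, φ(13) = 12, φ(14) = 6, φ(15) = 8, φ(16) = 8, φ(17) = 16, φ(18) = 6, φ(19) = 18, φ(20) = 8, φ(21) = 12, φ(22) = 10, φ(23) = 22, φ(24) = 8, φ(25) = 20, φ(26) = 12, φ(27) = 18, φ(28) = 12, φ(29) = 28, φ(30) = 8, φ(31) = 30, φ(32) = 16, φ(33) = 20, φ(34) = 16, φ(35) = 24, φ(36) = 12, φ(37) = 36, φ(38) = 18, φ(39) = 24, φ(40) = 16, φ(41) = 40. Summing all 41 values: 530. (Average order: Σ_{n ≤ x} φ(n) ~ (3/π²) x². For x = 41, (3/π²)·41² ≈ 510.96.)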